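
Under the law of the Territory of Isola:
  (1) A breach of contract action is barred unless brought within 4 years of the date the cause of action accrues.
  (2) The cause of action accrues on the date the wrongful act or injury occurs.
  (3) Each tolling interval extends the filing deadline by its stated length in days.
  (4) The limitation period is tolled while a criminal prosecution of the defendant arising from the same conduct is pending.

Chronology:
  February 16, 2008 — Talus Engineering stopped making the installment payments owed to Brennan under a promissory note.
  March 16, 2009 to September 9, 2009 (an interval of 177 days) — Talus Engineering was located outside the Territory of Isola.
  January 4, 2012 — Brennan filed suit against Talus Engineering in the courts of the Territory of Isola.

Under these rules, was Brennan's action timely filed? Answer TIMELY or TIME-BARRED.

TIMELY

The cause of action accrued on February 16, 2008, the date of the act.
The untolled deadline — 4 years after February 16, 2008 — is February 16, 2012.
The defendant's absence from the jurisdiction from March 16, 2009 to September 9, 2009 does not toll the period, because no stated rule makes the defendant's absence a tolling event.
Filing on January 4, 2012 beat the February 16, 2012 deadline — the action is timely.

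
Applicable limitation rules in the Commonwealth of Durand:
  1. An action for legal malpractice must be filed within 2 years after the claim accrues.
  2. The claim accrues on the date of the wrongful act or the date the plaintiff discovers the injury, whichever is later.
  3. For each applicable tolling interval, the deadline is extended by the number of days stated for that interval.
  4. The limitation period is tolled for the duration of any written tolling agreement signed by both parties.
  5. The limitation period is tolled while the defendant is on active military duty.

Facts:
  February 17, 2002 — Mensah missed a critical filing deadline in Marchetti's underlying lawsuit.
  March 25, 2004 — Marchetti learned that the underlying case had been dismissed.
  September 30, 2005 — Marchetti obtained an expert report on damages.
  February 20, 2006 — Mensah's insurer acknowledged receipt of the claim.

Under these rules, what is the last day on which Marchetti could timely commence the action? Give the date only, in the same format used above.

March 25, 2006

Because discovery on March 25, 2004 post-dates the February 17, 2002 act, accrual under the later-of rule falls on March 25, 2004.
Adding the 2 years base period to March 25, 2004 gives a deadline of March 25, 2006, before any tolling.
The other events in the timeline have no effect on the limitation period under the stated rules.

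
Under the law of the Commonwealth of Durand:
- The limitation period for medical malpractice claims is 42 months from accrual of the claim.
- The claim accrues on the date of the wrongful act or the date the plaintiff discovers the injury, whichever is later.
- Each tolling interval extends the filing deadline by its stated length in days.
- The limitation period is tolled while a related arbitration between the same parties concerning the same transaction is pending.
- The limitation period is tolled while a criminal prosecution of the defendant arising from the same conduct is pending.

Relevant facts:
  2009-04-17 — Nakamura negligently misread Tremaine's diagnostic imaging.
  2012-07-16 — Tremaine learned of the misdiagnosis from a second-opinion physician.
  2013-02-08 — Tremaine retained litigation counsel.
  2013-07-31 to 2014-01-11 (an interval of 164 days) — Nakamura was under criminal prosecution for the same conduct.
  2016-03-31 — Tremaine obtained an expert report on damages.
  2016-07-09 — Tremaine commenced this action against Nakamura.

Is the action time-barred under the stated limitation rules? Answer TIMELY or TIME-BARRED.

TIME-BARRED

Because discovery on 2012-07-16 post-dates the 2009-04-17 act, accrual under the later-of rule falls on 2012-07-16.
42 months from 2012-07-16 is 2016-01-16.
The period was tolled for 164 days by the pending criminal prosecution (2013-07-31 to 2014-01-11), pushing the deadline to 2016-06-28.
Nothing else in the chronology tolls or restarts the period.
Filing on 2016-07-09 missed the 2016-06-28 deadline — the action is time-barred.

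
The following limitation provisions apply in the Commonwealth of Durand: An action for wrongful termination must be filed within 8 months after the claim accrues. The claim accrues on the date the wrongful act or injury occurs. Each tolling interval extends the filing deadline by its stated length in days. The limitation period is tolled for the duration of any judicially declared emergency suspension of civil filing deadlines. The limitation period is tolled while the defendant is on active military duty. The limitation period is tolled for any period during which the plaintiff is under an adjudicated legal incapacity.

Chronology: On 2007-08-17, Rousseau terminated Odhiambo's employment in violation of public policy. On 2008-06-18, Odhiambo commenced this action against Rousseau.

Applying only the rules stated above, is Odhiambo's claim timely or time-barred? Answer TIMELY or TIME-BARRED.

TIME-BARRED

The claim accrued on 2007-08-17, when the wrongful act occurred.
The untolled deadline — 8 months after 2007-08-17 — is 2008-04-17.
Odhiambo filed on 2008-06-18, after the 2008-04-17 deadline, so the action is time-barred.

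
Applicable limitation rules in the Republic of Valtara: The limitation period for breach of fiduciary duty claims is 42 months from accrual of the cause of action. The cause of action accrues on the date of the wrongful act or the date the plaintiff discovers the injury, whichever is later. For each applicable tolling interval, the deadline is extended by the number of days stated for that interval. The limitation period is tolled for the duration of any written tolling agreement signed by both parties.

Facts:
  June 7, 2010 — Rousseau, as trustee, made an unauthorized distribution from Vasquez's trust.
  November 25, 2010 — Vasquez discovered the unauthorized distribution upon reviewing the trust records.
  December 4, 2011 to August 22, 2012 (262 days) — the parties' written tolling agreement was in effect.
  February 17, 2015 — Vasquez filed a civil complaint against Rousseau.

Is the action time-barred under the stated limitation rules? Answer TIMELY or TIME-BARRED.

Because discovery on November 25, 2010 post-dates the June 7, 2010 act, accrual under the later-of rule falls on November 25, 2010.
Adding the 42 months base period to November 25, 2010 gives a deadline of May 25, 2014, before any tolling.
Because the written tolling agreement ran from December 4, 2011 to August 22, 2012, the deadline is extended by 262 days to February 11, 2015.
The February 17, 2015 filing falls after the February 11, 2015 deadline; the claim is time-barred.

TIME-BARRED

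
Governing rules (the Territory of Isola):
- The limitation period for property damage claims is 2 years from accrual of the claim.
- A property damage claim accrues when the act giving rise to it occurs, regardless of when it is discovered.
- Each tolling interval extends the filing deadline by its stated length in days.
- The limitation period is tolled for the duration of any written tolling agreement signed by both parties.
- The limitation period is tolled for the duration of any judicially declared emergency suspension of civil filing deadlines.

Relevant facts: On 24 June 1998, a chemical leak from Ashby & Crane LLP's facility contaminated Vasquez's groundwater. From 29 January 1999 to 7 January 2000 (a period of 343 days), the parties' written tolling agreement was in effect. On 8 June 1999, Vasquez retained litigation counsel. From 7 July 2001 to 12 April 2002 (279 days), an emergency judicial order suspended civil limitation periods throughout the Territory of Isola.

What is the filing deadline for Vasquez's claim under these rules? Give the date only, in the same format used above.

The claim accrued on 24 June 1998, when the wrongful act occurred.
2 years from 24 June 1998 is 24 June 2000.
Because the written tolling agreement ran from 29 January 1999 to 7 January 2000, the deadline is extended by 343 days to 2 June 2001.
The emergency suspension of filing deadlines from 7 July 2001 to 12 April 2002 began after the period had already run on 2 June 2001, so it has no tolling effect.
The other events in the timeline have no effect on the limitation period under the stated rules.

2 June 2001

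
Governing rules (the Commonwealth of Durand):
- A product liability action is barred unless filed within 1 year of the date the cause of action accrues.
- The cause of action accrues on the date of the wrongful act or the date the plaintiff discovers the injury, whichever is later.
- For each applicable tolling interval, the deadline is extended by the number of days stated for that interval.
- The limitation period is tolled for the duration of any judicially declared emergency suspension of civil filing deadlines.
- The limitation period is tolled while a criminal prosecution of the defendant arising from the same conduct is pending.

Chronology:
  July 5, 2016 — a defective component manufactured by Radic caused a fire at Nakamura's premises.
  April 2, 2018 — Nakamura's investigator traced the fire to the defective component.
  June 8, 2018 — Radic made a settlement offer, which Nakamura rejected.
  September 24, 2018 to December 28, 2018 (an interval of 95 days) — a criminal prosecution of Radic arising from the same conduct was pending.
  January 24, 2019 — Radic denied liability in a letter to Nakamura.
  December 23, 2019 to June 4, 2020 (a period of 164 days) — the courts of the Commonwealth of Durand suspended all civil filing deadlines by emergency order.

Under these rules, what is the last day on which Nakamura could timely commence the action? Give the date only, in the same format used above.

Because discovery on April 2, 2018 post-dates the July 5, 2016 act, accrual under the later-of rule falls on April 2, 2018.
The untolled deadline — 1 year after April 2, 2018 — is April 2, 2019.
Because the pending criminal prosecution ran from September 24, 2018 to December 28, 2018, the deadline is extended by 95 days to July 6, 2019.
By the time the emergency suspension of filing deadlines began on December 23, 2019, the limitation period had already expired on July 6, 2019; that interval cannot revive it.
The other events in the timeline have no effect on the limitation period under the stated rules.

July 6, 2019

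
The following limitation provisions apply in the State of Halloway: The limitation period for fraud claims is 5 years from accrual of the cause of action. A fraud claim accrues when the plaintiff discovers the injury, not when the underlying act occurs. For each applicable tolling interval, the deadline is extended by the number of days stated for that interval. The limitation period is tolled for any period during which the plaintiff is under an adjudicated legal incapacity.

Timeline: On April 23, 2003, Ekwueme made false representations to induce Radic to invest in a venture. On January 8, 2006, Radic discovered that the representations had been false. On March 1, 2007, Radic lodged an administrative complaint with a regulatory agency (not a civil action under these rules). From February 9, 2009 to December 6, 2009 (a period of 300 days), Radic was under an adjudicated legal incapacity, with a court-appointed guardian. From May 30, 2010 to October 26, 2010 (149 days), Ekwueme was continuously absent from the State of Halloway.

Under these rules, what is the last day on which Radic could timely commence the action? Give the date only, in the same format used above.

Under the discovery rule, the claim accrued on January 8, 2006, when Radic discovered the injury — not on the April 23, 2003 date of the underlying act.
The untolled deadline — 5 years after January 8, 2006 — is January 8, 2011.
Because the plaintiff's legal incapacity ran from February 9, 2009 to December 6, 2009, the deadline is extended by 300 days to November 4, 2011.
Although the defendant's absence ran from May 30, 2010 to October 26, 2010, the stated rules do not make that a tolling event, so it is disregarded.
The other events in the timeline have no effect on the limitation period under the stated rules.

November 4, 2011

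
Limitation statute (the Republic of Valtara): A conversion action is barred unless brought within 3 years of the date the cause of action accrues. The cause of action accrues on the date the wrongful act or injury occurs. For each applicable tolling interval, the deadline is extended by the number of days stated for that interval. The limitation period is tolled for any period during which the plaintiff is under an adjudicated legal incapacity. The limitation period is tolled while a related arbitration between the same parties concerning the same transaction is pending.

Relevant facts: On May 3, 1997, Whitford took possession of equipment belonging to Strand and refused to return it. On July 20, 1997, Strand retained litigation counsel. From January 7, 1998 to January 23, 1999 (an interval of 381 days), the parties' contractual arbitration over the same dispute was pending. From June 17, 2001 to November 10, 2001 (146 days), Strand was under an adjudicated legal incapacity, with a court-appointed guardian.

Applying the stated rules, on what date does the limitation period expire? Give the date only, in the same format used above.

The claim accrued on May 3, 1997, when the wrongful act occurred.
3 years from May 3, 1997 is May 3, 2000.
The period was tolled for 381 days by the pending related arbitration (January 7, 1998 to January 23, 1999), pushing the deadline to May 19, 2001.
By the time the plaintiff's legal incapacity began on June 17, 2001, the limitation period had already expired on May 19, 2001; that interval cannot revive it.
None of the other events listed affects the running of the period under the stated rules.

May 19, 2001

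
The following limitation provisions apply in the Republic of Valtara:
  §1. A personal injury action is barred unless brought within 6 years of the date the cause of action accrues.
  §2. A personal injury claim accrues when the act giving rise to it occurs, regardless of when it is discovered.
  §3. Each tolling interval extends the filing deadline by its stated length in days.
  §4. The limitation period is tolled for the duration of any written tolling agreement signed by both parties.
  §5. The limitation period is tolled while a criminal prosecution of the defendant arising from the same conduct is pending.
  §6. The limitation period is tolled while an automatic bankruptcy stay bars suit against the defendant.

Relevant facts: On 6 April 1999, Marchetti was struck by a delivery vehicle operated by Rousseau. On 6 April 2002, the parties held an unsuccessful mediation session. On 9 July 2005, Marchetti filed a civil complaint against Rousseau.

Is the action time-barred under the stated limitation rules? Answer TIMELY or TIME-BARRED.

The limitation period began to run on 6 April 1999.
The untolled deadline — 6 years after 6 April 1999 — is 6 April 2005.
None of the other events listed affects the running of the period under the stated rules.
Marchetti filed on 9 July 2005, after the 6 April 2005 deadline, so the action is time-barred.

TIME-BARRED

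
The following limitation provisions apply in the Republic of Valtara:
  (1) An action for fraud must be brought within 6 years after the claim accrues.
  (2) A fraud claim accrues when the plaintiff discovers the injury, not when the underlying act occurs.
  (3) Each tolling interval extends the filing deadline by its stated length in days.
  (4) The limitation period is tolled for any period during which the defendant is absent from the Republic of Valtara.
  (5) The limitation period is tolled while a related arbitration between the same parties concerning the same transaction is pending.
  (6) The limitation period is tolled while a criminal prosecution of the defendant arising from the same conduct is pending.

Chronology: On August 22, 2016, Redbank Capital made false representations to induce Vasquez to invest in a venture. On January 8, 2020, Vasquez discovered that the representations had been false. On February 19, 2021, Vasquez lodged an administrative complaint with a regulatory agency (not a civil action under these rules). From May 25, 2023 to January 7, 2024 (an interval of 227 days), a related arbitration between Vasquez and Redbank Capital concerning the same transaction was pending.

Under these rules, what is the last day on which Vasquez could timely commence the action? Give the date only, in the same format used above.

The claim did not accrue until Vasquez discovered the injury on January 8, 2020; the August 22, 2016 act date does not start the clock under the stated rule.
Adding the 6 years base period to January 8, 2020 gives a deadline of January 8, 2026, before any tolling.
The period was tolled for 227 days by the pending related arbitration (May 25, 2023 to January 7, 2024), pushing the deadline to August 23, 2026.
The other events in the timeline have no effect on the limitation period under the stated rules.

August 23, 2026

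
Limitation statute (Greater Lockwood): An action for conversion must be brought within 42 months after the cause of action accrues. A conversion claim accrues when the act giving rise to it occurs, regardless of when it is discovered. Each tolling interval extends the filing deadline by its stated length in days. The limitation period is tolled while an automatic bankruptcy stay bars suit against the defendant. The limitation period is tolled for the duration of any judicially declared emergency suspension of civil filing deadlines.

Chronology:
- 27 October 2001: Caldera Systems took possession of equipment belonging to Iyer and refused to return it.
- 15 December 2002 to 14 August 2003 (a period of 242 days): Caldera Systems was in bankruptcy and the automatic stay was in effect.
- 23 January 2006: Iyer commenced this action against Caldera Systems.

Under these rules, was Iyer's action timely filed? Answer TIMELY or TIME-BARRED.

The cause of action accrued on 27 October 2001, the date of the act.
42 months from 27 October 2001 is 27 April 2005.
The period was tolled for 242 days by the automatic bankruptcy stay (15 December 2002 to 14 August 2003), pushing the deadline to 25 December 2005.
Filing on 23 January 2006 missed the 25 December 2005 deadline — the action is time-barred.

TIME-BARRED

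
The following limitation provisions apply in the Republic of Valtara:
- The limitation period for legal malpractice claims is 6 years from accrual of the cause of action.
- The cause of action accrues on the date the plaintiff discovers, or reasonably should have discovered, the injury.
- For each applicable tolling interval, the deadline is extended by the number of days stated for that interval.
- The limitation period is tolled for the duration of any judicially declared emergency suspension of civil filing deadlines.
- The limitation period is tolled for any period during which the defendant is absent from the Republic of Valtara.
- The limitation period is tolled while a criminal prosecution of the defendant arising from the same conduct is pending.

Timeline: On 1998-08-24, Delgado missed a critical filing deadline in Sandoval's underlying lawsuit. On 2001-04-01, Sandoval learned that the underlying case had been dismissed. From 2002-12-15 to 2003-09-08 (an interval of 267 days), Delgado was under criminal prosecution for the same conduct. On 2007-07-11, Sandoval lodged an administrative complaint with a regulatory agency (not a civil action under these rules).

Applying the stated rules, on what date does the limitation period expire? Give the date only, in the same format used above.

Accrual is tied to discovery, so the period began on 2001-04-01 rather than on 1998-08-24 when the act occurred.
The untolled deadline — 6 years after 2001-04-01 — is 2007-04-01.
The pending criminal prosecution from 2002-12-15 to 2003-09-08 tolled the period for 267 days, extending the deadline to 2007-12-24.
Nothing else in the chronology tolls or restarts the period.

2007-12-24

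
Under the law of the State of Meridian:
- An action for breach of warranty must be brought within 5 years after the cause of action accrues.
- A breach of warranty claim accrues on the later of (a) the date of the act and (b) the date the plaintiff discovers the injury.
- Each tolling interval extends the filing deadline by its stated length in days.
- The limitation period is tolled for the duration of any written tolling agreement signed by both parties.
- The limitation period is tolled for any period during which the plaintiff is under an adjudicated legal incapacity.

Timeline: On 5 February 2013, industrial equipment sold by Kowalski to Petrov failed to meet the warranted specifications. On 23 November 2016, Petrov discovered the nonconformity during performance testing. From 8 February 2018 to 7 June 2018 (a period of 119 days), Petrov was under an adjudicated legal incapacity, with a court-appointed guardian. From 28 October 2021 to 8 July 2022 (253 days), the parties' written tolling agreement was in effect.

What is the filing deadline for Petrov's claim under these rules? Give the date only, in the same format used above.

30 November 2022

Because discovery on 23 November 2016 post-dates the 5 February 2013 act, accrual under the later-of rule falls on 23 November 2016.
The untolled deadline — 5 years after 23 November 2016 — is 23 November 2021.
The period was tolled for 119 days by the plaintiff's legal incapacity (8 February 2018 to 7 June 2018), pushing the deadline to 22 March 2022.
Because the written tolling agreement ran from 28 October 2021 to 8 July 2022, the deadline is extended by 253 days to 30 November 2022.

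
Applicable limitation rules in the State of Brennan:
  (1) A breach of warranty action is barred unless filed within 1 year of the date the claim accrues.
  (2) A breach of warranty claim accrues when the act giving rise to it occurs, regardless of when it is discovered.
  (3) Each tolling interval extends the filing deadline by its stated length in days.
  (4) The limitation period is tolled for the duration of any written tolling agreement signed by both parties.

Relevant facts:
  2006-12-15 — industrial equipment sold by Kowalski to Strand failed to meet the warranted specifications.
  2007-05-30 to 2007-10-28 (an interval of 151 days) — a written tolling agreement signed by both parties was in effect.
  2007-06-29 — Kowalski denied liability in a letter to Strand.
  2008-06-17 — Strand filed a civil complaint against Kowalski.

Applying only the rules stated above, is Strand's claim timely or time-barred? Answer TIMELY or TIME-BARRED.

TIME-BARRED

The claim accrued on 2006-12-15, when the wrongful act occurred.
Adding the 1 year base period to 2006-12-15 gives a deadline of 2007-12-15, before any tolling.
Because the written tolling agreement ran from 2007-05-30 to 2007-10-28, the deadline is extended by 151 days to 2008-05-14.
Nothing else in the chronology tolls or restarts the period.
Filing on 2008-06-17 missed the 2008-05-14 deadline — the action is time-barred.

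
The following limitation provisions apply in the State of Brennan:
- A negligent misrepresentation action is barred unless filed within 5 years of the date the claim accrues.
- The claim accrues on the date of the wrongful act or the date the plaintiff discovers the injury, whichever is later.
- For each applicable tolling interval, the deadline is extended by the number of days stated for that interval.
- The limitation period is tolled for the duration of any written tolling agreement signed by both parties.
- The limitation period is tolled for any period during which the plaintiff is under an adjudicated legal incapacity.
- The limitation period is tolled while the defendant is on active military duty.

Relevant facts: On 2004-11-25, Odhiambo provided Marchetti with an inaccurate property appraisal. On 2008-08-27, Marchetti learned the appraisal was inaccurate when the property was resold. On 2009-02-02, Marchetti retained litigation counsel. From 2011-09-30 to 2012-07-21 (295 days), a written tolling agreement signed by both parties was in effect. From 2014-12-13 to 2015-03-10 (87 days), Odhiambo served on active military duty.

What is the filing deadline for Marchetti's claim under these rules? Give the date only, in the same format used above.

The claim accrued on 2008-08-27 — the later of the 2004-11-25 act and the 2008-08-27 discovery.
The untolled deadline — 5 years after 2008-08-27 — is 2013-08-27.
The period was tolled for 295 days by the written tolling agreement (2011-09-30 to 2012-07-21), pushing the deadline to 2014-06-18.
By the time the defendant's active military service began on 2014-12-13, the limitation period had already expired on 2014-06-18; that interval cannot revive it.
Nothing else in the chronology tolls or restarts the period.

2014-06-18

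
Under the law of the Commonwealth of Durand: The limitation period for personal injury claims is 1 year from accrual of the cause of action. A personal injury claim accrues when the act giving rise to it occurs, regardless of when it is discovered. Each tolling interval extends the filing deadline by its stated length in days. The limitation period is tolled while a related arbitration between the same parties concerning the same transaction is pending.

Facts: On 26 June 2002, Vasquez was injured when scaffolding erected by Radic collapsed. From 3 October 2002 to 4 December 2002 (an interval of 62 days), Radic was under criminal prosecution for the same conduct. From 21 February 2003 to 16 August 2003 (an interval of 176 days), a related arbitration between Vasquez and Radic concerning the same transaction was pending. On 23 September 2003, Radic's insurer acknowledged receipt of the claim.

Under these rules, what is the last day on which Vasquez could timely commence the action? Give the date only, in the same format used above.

19 December 2003

The claim accrued on 26 June 2002, when the wrongful act occurred.
1 year from 26 June 2002 is 26 June 2003.
Because the pending related arbitration ran from 21 February 2003 to 16 August 2003, the deadline is extended by 176 days to 19 December 2003.
No stated provision tolls the period for a criminal prosecution, so the interval from 3 October 2002 to 4 December 2002 has no effect on the deadline.
Nothing else in the chronology tolls or restarts the period.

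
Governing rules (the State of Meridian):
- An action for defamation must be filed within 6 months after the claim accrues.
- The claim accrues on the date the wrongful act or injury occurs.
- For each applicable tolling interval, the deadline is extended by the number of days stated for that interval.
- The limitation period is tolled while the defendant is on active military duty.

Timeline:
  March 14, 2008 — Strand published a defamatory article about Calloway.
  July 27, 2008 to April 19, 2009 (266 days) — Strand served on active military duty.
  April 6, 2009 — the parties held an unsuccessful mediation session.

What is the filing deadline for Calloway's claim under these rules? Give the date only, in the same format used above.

The limitation period began to run on March 14, 2008.
Adding the 6 months base period to March 14, 2008 gives a deadline of September 14, 2008, before any tolling.
The defendant's active military service from July 27, 2008 to April 19, 2009 tolled the period for 266 days, extending the deadline to June 7, 2009.
The other events in the timeline have no effect on the limitation period under the stated rules.

June 7, 2009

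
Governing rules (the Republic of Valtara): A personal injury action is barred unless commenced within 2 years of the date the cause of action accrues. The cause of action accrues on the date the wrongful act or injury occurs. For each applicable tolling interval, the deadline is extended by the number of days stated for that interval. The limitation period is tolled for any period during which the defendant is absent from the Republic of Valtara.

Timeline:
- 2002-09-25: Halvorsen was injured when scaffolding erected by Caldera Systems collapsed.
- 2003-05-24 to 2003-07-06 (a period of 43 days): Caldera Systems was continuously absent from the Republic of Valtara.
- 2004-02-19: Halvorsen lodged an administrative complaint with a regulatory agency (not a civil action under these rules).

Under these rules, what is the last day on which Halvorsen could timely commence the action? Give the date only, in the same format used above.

2004-11-07

The limitation period began to run on 2002-09-25.
The untolled deadline — 2 years after 2002-09-25 — is 2004-09-25.
The defendant's absence from the jurisdiction from 2003-05-24 to 2003-07-06 tolled the period for 43 days, extending the deadline to 2004-11-07.
None of the other events listed affects the running of the period under the stated rules.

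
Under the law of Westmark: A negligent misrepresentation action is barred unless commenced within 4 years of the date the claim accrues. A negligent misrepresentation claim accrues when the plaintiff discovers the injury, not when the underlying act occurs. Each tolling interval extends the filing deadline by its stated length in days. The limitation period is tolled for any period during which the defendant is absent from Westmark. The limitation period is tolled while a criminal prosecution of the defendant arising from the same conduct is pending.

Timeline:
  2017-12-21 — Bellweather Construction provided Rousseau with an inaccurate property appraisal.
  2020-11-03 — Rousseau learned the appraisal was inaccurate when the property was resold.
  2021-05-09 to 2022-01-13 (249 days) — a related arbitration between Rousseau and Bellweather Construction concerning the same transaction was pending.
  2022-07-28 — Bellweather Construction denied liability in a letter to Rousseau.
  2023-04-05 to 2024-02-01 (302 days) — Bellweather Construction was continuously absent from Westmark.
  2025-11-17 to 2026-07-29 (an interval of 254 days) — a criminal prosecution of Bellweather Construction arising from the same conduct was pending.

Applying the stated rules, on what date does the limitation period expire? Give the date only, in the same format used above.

2025-09-01

Accrual is tied to discovery, so the period began on 2020-11-03 rather than on 2017-12-21 when the act occurred.
Adding the 4 years base period to 2020-11-03 gives a deadline of 2024-11-03, before any tolling.
The period was tolled for 302 days by the defendant's absence from the jurisdiction (2023-04-05 to 2024-02-01), pushing the deadline to 2025-09-01.
By the time the pending criminal prosecution began on 2025-11-17, the limitation period had already expired on 2025-09-01; that interval cannot revive it.
Although a pending arbitration ran from 2021-05-09 to 2022-01-13, the stated rules do not make that a tolling event, so it is disregarded.
The other events in the timeline have no effect on the limitation period under the stated rules.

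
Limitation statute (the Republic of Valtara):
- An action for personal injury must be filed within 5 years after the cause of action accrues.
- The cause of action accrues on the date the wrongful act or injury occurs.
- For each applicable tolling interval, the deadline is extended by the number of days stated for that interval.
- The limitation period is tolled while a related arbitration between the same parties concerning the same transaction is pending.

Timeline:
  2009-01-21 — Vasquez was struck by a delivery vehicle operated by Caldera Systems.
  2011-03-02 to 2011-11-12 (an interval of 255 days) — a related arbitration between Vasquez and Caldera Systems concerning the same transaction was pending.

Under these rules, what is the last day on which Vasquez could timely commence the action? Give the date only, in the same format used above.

The cause of action accrued on 2009-01-21, the date of the act.
The untolled deadline — 5 years after 2009-01-21 — is 2014-01-21.
The period was tolled for 255 days by the pending related arbitration (2011-03-02 to 2011-11-12), pushing the deadline to 2014-10-03.

2014-10-03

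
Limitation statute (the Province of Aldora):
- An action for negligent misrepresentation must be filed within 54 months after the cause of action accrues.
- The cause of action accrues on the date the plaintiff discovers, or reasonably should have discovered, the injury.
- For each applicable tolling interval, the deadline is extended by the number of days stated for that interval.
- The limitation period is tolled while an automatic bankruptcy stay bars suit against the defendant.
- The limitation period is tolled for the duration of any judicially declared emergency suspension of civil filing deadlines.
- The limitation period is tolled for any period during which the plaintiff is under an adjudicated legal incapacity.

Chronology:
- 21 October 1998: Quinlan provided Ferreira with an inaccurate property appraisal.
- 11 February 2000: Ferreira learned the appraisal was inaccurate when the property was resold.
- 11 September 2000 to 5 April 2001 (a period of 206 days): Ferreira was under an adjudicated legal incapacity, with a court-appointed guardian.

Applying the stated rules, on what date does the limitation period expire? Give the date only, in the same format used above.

5 March 2005

Under the discovery rule, the claim accrued on 11 February 2000, when Ferreira discovered the injury — not on the 21 October 1998 date of the underlying act.
54 months from 11 February 2000 is 11 August 2004.
The plaintiff's legal incapacity from 11 September 2000 to 5 April 2001 tolled the period for 206 days, extending the deadline to 5 March 2005.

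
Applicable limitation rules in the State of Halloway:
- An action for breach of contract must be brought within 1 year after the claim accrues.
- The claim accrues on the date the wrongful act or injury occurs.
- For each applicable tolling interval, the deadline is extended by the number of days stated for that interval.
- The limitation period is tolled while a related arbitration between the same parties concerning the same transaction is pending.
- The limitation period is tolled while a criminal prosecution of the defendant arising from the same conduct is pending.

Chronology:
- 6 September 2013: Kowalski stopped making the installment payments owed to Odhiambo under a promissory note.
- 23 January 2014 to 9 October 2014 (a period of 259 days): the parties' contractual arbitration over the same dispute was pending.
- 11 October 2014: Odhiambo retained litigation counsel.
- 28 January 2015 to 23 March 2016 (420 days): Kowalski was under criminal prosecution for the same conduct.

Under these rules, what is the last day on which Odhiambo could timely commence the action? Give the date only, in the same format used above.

16 July 2016

The limitation period began to run on 6 September 2013.
The untolled deadline — 1 year after 6 September 2013 — is 6 September 2014.
The pending related arbitration from 23 January 2014 to 9 October 2014 tolled the period for 259 days, extending the deadline to 23 May 2015.
The pending criminal prosecution from 28 January 2015 to 23 March 2016 tolled the period for 420 days, extending the deadline to 16 July 2016.
Nothing else in the chronology tolls or restarts the period.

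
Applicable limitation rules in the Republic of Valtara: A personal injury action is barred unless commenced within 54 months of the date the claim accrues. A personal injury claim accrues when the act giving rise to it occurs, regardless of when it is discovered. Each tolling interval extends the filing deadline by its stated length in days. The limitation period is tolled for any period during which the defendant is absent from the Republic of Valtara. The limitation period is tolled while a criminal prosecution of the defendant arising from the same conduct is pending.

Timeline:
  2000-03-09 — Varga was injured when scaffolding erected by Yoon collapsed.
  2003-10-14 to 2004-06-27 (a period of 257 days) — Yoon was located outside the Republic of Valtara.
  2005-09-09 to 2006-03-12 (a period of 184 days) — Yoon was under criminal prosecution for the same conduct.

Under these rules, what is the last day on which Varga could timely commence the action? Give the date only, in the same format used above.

2005-05-24

The claim accrued on 2000-03-09, when the wrongful act occurred.
The untolled deadline — 54 months after 2000-03-09 — is 2004-09-09.
Because the defendant's absence from the jurisdiction ran from 2003-10-14 to 2004-06-27, the deadline is extended by 257 days to 2005-05-24.
The pending criminal prosecution starting 2005-09-09 came too late — the period had run on 2005-05-24 — and so does not extend the deadline.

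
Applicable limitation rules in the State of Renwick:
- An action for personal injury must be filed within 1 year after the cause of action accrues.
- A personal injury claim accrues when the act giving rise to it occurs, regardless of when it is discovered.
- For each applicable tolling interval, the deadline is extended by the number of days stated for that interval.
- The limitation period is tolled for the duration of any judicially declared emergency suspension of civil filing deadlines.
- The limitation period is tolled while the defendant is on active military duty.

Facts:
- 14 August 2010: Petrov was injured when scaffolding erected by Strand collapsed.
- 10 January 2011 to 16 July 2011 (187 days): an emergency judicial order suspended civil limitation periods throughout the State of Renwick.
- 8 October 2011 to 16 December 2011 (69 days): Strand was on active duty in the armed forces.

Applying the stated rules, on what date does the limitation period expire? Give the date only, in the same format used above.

26 April 2012

The limitation period began to run on 14 August 2010.
Adding the 1 year base period to 14 August 2010 gives a deadline of 14 August 2011, before any tolling.
The period was tolled for 187 days by the emergency suspension of filing deadlines (10 January 2011 to 16 July 2011), pushing the deadline to 17 February 2012.
The defendant's active military service from 8 October 2011 to 16 December 2011 tolled the period for 69 days, extending the deadline to 26 April 2012.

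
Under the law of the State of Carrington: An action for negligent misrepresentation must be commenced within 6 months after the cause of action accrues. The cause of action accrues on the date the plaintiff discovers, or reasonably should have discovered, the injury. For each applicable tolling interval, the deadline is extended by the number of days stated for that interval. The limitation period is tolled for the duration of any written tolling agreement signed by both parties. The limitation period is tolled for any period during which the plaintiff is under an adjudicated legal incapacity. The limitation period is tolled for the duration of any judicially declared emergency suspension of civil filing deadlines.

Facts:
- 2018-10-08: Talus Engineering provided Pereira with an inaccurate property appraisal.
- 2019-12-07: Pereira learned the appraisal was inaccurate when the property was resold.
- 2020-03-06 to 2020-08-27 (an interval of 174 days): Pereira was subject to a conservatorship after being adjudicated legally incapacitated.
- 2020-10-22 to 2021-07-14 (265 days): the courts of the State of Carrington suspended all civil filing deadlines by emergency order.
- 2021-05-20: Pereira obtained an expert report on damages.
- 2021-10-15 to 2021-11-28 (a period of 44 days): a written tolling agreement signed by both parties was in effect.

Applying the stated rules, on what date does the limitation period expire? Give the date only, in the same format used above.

Accrual is tied to discovery, so the period began on 2019-12-07 rather than on 2018-10-08 when the act occurred.
Adding the 6 months base period to 2019-12-07 gives a deadline of 2020-06-07, before any tolling.
The plaintiff's legal incapacity from 2020-03-06 to 2020-08-27 tolled the period for 174 days, extending the deadline to 2020-11-28.
The period was tolled for 265 days by the emergency suspension of filing deadlines (2020-10-22 to 2021-07-14), pushing the deadline to 2021-08-20.
By the time the written tolling agreement began on 2021-10-15, the limitation period had already expired on 2021-08-20; that interval cannot revive it.
None of the other events listed affects the running of the period under the stated rules.

2021-08-20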